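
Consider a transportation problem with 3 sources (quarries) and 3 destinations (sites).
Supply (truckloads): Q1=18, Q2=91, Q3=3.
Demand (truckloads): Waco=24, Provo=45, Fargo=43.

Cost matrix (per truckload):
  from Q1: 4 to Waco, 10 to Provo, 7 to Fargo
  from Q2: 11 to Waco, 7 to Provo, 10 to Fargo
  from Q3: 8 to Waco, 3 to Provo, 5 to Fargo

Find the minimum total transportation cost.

868

A cheapest plan:
  Q1–Waco: 18 × 4 = 72
  Q2–Waco: 6 × 11 = 66
  Q2–Provo: 45 × 7 = 315
  Q2–Fargo: 40 × 10 = 400
  Q3–Fargo: 3 × 5 = 15
Total = 72 + 66 + 315 + 400 + 15 = 868.
(Supply check: Q1 ships 18; Q2 ships 91; Q3 ships 3.)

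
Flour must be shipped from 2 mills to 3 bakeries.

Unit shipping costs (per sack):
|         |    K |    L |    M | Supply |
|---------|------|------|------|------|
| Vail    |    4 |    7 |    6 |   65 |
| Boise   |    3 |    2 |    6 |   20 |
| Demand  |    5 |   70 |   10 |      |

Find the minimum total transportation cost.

A cheapest plan:
  Vail→K: 5 × 4 = 20
  Vail→L: 50 × 7 = 350
  Vail→M: 10 × 6 = 60
  Boise→L: 20 × 2 = 40
Total = 20 + 350 + 60 + 40 = 470.

470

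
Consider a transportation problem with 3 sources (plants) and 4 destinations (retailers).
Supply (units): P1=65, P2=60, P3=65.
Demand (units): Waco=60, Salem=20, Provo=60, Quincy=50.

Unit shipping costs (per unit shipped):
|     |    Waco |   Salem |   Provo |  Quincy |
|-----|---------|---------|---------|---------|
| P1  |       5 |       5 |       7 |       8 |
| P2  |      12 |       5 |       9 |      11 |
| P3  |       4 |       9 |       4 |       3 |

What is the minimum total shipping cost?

A cheapest plan:
  P1 to Waco: 60 × 5 = 300
  P1 to Provo: 5 × 7 = 35
  P2 to Salem: 20 × 5 = 100
  P2 to Provo: 40 × 9 = 360
  P3 to Provo: 15 × 4 = 60
  P3 to Quincy: 50 × 3 = 150
Total = 300 + 35 + 100 + 360 + 60 + 150 = 1005.

1005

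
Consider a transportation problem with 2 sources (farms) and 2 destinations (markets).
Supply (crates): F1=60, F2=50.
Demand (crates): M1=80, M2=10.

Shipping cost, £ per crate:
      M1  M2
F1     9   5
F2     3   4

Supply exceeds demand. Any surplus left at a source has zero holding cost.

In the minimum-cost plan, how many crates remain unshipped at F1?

Minimum-cost shipments:
  F1->M1: 30 × £9 = £270
  F1->M2: 10 × £5 = £50
  F2->M1: 50 × £3 = £150
Total cost = £470.
F1 ships 40 of its 60, leaving 20.

20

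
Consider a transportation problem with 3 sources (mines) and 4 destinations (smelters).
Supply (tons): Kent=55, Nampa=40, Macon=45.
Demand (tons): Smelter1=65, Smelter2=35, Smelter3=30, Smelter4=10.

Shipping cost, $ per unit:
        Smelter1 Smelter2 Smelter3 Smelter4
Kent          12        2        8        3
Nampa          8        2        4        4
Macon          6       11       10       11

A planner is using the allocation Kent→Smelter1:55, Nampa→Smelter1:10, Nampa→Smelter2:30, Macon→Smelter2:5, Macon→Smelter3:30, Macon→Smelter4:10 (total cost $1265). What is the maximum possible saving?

Current plan cost = 55·12 + 10·8 + 30·2 + 5·11 + 30·10 + 10·11 = $1265.
Optimal plan:
  Kent to Smelter2: 35 × $2 = $70
  Kent to Smelter3: 10 × $8 = $80
  Kent to Smelter4: 10 × $3 = $30
  Nampa to Smelter1: 20 × $8 = $160
  Nampa to Smelter3: 20 × $4 = $80
  Macon to Smelter1: 45 × $6 = $270
Optimal cost = $690.
Saving = 1265 − 690 = $575.

575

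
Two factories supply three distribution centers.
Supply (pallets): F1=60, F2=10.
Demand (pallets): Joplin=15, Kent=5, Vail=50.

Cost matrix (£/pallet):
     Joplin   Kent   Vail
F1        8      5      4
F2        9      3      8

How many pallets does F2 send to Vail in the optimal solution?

0

Optimal shipments:
  F1->Joplin: 10 × £8 = £80
  F1->Vail: 50 × £4 = £200
  F2->Joplin: 5 × £9 = £45
  F2->Kent: 5 × £3 = £15
Total cost = £340.
The route F2→Vail is not used.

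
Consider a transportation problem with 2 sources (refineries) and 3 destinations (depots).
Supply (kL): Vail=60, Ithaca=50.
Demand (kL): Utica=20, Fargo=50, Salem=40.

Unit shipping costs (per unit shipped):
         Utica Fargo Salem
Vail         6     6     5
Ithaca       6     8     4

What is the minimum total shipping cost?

580

One minimum-cost allocation:
  Vail→Utica: 10 × 6 = 60
  Vail→Fargo: 50 × 6 = 300
  Ithaca→Utica: 10 × 6 = 60
  Ithaca→Salem: 40 × 4 = 160
Total = 60 + 300 + 60 + 160 = 580.
(Supply check: Vail ships 60; Ithaca ships 50.)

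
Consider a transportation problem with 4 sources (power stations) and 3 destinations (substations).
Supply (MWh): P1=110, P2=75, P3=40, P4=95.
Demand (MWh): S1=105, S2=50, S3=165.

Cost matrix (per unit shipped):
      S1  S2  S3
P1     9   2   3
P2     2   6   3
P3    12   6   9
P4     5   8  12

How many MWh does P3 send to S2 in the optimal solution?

Solving gives:
  P1–S2: 10 × 2 = 20
  P1–S3: 100 × 3 = 300
  P2–S1: 10 × 2 = 20
  P2–S3: 65 × 3 = 195
  P3–S2: 40 × 6 = 240
  P4–S1: 95 × 5 = 475
Total cost = 1250.
So P3→S2 carries 40 MWh.

40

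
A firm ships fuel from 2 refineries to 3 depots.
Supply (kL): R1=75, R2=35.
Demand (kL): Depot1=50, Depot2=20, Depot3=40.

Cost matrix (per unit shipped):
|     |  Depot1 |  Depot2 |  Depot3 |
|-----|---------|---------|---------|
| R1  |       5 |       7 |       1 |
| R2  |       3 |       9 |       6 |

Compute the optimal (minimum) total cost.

360

A cheapest plan:
  R1–Depot1: 15 × 5 = 75
  R1–Depot2: 20 × 7 = 140
  R1–Depot3: 40 × 1 = 40
  R2–Depot1: 35 × 3 = 105
Total = 75 + 140 + 40 + 105 = 360.
(Supply check: R1 ships 75; R2 ships 35.)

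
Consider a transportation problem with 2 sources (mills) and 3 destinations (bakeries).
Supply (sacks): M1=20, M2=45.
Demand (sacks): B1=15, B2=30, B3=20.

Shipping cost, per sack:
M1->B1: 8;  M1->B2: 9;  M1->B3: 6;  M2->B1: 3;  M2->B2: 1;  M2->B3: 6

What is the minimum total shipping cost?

195

Optimal allocation:
  M1 to B3: 20 × 6 = 120
  M2 to B1: 15 × 3 = 45
  M2 to B2: 30 × 1 = 30
Total = 120 + 45 + 30 = 195.
(Supply check: M1 ships 20; M2 ships 45.)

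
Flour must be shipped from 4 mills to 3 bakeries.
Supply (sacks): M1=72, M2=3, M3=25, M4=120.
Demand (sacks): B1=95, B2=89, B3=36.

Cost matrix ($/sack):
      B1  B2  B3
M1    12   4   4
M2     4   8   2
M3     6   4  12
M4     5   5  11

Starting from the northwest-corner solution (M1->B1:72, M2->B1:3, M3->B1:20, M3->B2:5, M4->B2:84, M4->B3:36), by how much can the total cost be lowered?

838

Current plan cost = 72·12 + 3·4 + 20·6 + 5·4 + 84·5 + 36·11 = $1832.
Optimal plan:
  M1 to B2: 39 × $4 = $156
  M1 to B3: 33 × $4 = $132
  M2 to B3: 3 × $2 = $6
  M3 to B2: 25 × $4 = $100
  M4 to B1: 95 × $5 = $475
  M4 to B2: 25 × $5 = $125
Optimal cost = $994.
Saving = 1832 − 994 = $838.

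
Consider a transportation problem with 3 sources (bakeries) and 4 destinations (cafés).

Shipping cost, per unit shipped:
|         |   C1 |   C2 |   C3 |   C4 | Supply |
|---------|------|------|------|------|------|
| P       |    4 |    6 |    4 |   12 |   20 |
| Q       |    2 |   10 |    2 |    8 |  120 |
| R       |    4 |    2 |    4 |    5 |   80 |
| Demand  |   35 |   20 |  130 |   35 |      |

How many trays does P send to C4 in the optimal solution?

0

Optimal shipments:
  P→C3: 20 trays
  Q→C1: 35 trays
  Q→C3: 85 trays
  R→C2: 20 trays
  R→C3: 25 trays
  R→C4: 35 trays
Total cost = 635.
The route P→C4 is not used.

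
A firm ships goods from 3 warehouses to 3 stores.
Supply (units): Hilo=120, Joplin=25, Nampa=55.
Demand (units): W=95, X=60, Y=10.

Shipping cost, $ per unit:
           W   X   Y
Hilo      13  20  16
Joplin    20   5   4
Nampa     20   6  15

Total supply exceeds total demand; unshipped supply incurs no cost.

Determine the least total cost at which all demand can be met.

An optimal shipping plan:
  Hilo->W: 95 × $13 = $1235
  Joplin->X: 15 × $5 = $75
  Joplin->Y: 10 × $4 = $40
  Nampa->X: 45 × $6 = $270
Total = 1235 + 75 + 40 + 270 = $1620.

1620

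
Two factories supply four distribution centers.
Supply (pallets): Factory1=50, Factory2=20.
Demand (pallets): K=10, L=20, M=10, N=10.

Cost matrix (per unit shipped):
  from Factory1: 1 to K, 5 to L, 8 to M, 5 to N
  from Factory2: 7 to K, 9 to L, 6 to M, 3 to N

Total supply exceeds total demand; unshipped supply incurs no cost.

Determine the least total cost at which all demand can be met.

A cheapest plan:
  Factory1 to K: 10 × 1 = 10
  Factory1 to L: 20 × 5 = 100
  Factory2 to M: 10 × 6 = 60
  Factory2 to N: 10 × 3 = 30
Total = 10 + 100 + 60 + 30 = 200.

200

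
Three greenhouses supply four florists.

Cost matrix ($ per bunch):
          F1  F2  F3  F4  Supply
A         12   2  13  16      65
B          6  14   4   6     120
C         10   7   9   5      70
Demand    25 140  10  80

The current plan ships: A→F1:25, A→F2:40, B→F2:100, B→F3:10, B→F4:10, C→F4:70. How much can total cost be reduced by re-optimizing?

870

Current plan cost = 25·12 + 40·2 + 100·14 + 10·4 + 10·6 + 70·5 = $2230.
Optimal plan:
  A–F2: 65 bunches
  B–F1: 25 bunches
  B–F2: 5 bunches
  B–F3: 10 bunches
  B–F4: 80 bunches
  C–F2: 70 bunches
Optimal cost = $1360.
Saving = 2230 − 1360 = $870.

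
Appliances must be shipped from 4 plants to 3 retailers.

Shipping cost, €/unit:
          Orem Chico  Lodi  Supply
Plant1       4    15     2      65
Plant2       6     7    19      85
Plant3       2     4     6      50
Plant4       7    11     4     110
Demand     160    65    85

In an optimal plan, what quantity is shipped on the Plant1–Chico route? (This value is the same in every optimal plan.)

0

Optimal shipments:
  Plant1→Orem: 65 × €4 = €260
  Plant2→Orem: 20 × €6 = €120
  Plant2→Chico: 65 × €7 = €455
  Plant3→Orem: 50 × €2 = €100
  Plant4→Orem: 25 × €7 = €175
  Plant4→Lodi: 85 × €4 = €340
Total cost = €1450.
The route Plant1→Chico is not used.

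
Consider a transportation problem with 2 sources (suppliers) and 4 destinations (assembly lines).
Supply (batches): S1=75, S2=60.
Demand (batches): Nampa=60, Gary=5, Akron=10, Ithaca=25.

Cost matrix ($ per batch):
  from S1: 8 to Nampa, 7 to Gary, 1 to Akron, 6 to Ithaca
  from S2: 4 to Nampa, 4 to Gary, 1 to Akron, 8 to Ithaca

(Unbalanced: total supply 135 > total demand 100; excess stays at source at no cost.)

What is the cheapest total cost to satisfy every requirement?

A cheapest plan:
  S1 to Gary: 5 × $7 = $35
  S1 to Akron: 10 × $1 = $10
  S1 to Ithaca: 25 × $6 = $150
  S2 to Nampa: 60 × $4 = $240
Total = 35 + 10 + 150 + 240 = $435.

435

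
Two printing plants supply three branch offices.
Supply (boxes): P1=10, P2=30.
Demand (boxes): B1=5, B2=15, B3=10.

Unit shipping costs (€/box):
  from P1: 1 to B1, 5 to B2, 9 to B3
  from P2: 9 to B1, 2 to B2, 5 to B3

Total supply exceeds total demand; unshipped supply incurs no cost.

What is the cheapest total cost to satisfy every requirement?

An optimal shipping plan:
  P1 to B1: 5 boxes
  P2 to B2: 15 boxes
  P2 to B3: 10 boxes
Total cost = €85.

85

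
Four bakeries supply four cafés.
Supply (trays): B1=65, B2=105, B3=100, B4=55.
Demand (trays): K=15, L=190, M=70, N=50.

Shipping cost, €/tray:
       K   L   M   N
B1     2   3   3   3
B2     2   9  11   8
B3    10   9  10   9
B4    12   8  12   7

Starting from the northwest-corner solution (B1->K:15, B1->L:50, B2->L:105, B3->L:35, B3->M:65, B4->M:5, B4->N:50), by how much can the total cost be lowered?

Current plan cost = 15·2 + 50·3 + 105·9 + 35·9 + 65·10 + 5·12 + 50·7 = €2500.
Optimal plan:
  B1 to M: 65 × €3 = €195
  B2 to K: 15 × €2 = €30
  B2 to L: 40 × €9 = €360
  B2 to N: 50 × €8 = €400
  B3 to L: 95 × €9 = €855
  B3 to M: 5 × €10 = €50
  B4 to L: 55 × €8 = €440
Optimal cost = €2330.
Saving = 2500 − 2330 = €170.

170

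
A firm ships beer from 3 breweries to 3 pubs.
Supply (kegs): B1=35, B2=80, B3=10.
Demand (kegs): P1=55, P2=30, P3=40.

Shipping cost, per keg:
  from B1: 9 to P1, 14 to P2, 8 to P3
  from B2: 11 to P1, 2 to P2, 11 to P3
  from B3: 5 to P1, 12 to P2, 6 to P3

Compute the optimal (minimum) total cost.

An optimal shipping plan:
  B1 to P3: 35 × 8 = 280
  B2 to P1: 45 × 11 = 495
  B2 to P2: 30 × 2 = 60
  B2 to P3: 5 × 11 = 55
  B3 to P1: 10 × 5 = 50
Total = 280 + 495 + 60 + 55 + 50 = 940.
(Supply check: B1 ships 35; B2 ships 80; B3 ships 10.)

940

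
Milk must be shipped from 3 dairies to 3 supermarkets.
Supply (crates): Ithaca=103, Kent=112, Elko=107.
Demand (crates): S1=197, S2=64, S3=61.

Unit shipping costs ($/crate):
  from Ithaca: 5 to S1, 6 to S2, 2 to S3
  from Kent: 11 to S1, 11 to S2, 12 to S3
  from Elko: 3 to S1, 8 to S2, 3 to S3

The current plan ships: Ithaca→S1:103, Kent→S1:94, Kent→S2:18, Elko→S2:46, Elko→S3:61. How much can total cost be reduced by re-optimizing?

Current plan cost = 103·5 + 94·11 + 18·11 + 46·8 + 61·3 = $2298.
Optimal plan:
  Ithaca->S1: 42 × $5 = $210
  Ithaca->S3: 61 × $2 = $122
  Kent->S1: 48 × $11 = $528
  Kent->S2: 64 × $11 = $704
  Elko->S1: 107 × $3 = $321
Optimal cost = $1885.
Saving = 2298 − 1885 = $413.

413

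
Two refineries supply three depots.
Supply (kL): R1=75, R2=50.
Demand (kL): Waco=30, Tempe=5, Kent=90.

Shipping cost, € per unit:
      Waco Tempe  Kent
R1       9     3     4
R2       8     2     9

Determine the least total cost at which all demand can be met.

685

Optimal allocation:
  R1 to Kent: 75 × €4 = €300
  R2 to Waco: 30 × €8 = €240
  R2 to Tempe: 5 × €2 = €10
  R2 to Kent: 15 × €9 = €135
Total = 300 + 240 + 10 + 135 = €685.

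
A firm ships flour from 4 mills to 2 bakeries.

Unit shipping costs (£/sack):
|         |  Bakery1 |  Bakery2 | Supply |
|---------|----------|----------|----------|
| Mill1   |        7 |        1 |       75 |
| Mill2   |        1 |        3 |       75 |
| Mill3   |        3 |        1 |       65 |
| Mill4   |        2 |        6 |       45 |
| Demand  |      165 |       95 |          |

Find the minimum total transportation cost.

395

An optimal shipping plan:
  Mill1→Bakery2: 75 × £1 = £75
  Mill2→Bakery1: 75 × £1 = £75
  Mill3→Bakery1: 45 × £3 = £135
  Mill3→Bakery2: 20 × £1 = £20
  Mill4→Bakery1: 45 × £2 = £90
Total = 75 + 75 + 135 + 20 + 90 = £395.
(Supply check: Mill1 ships 75; Mill2 ships 75; Mill3 ships 65; Mill4 ships 45.)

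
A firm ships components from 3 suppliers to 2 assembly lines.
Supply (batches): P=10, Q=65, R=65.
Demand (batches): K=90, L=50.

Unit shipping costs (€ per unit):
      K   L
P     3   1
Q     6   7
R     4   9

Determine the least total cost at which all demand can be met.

700

One minimum-cost allocation:
  P→L: 10 batches
  Q→K: 25 batches
  Q→L: 40 batches
  R→K: 65 batches
Total cost = €700.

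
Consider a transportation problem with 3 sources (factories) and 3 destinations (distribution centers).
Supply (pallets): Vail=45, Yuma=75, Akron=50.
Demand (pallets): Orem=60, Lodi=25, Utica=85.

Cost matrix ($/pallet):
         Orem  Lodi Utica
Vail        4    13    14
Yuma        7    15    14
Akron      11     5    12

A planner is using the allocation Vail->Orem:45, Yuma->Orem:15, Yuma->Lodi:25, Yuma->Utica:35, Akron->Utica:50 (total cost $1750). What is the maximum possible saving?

200

Current plan cost = 45·4 + 15·7 + 25·15 + 35·14 + 50·12 = $1750.
Optimal plan:
  Vail–Orem: 45 × $4 = $180
  Yuma–Orem: 15 × $7 = $105
  Yuma–Utica: 60 × $14 = $840
  Akron–Lodi: 25 × $5 = $125
  Akron–Utica: 25 × $12 = $300
Optimal cost = $1550.
Saving = 1750 − 1550 = $200.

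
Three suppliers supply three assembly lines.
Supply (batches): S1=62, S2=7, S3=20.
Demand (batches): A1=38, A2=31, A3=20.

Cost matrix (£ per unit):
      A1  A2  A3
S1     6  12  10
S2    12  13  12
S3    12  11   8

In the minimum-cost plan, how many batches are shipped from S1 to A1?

38

The minimum-cost plan:
  S1→A1: 38 × £6 = £228
  S1→A2: 24 × £12 = £288
  S2→A2: 7 × £13 = £91
  S3→A3: 20 × £8 = £160
Total cost = £767.
So S1→A1 carries 38 batches.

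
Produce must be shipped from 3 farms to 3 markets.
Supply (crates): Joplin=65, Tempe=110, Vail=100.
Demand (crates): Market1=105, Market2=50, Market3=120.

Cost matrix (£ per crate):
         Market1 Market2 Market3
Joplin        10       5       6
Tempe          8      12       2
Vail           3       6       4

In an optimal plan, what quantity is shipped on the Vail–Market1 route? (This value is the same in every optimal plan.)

The minimum-cost plan:
  Joplin to Market1: 5 crates
  Joplin to Market2: 50 crates
  Joplin to Market3: 10 crates
  Tempe to Market3: 110 crates
  Vail to Market1: 100 crates
Total cost = £880.
So Vail→Market1 carries 100 crates.

100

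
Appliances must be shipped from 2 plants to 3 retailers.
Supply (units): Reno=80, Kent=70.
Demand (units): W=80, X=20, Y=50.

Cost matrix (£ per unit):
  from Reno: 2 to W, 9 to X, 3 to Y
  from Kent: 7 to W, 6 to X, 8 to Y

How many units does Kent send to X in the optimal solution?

Optimal shipments:
  Reno->W: 30 units
  Reno->Y: 50 units
  Kent->W: 50 units
  Kent->X: 20 units
Total cost = £680.
So Kent→X carries 20 units.

20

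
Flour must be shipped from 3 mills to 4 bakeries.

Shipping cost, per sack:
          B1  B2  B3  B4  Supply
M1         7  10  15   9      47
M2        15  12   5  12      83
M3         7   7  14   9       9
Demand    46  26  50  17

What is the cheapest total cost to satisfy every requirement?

1040

One minimum-cost allocation:
  M1->B1: 46 × 7 = 322
  M1->B4: 1 × 9 = 9
  M2->B2: 17 × 12 = 204
  M2->B3: 50 × 5 = 250
  M2->B4: 16 × 12 = 192
  M3->B2: 9 × 7 = 63
Total = 322 + 9 + 204 + 250 + 192 + 63 = 1040.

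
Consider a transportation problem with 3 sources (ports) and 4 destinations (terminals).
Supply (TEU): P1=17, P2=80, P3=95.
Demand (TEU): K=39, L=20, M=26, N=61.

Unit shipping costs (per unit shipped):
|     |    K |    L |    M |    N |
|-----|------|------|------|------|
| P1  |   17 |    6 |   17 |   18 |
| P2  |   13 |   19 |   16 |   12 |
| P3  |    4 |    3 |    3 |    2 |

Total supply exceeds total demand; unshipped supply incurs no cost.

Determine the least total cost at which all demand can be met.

One minimum-cost allocation:
  P1 to L: 17 TEU
  P2 to K: 34 TEU
  P3 to K: 5 TEU
  P3 to L: 3 TEU
  P3 to M: 26 TEU
  P3 to N: 61 TEU
Total cost = 773.
(Supply check: P1 ships 17; P2 ships 34; P3 ships 95.)

773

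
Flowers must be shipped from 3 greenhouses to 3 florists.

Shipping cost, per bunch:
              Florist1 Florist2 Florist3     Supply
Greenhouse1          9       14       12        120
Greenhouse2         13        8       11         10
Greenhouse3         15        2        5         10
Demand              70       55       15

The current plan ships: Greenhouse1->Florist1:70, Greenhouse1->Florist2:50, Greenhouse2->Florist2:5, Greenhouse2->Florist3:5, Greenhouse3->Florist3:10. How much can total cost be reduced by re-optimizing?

75

Current plan cost = 70·9 + 50·14 + 5·8 + 5·11 + 10·5 = 1475.
Optimal plan:
  Greenhouse1 to Florist1: 70 × 9 = 630
  Greenhouse1 to Florist2: 35 × 14 = 490
  Greenhouse1 to Florist3: 15 × 12 = 180
  Greenhouse2 to Florist2: 10 × 8 = 80
  Greenhouse3 to Florist2: 10 × 2 = 20
Optimal cost = 1400.
Saving = 1475 − 1400 = 75.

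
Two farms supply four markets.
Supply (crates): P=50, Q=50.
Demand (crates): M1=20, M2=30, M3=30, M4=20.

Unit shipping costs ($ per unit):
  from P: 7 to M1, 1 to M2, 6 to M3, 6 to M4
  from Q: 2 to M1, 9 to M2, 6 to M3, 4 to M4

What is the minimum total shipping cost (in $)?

330

A cheapest plan:
  P to M2: 30 × $1 = $30
  P to M3: 20 × $6 = $120
  Q to M1: 20 × $2 = $40
  Q to M3: 10 × $6 = $60
  Q to M4: 20 × $4 = $80
Total = 30 + 120 + 40 + 60 + 80 = $330.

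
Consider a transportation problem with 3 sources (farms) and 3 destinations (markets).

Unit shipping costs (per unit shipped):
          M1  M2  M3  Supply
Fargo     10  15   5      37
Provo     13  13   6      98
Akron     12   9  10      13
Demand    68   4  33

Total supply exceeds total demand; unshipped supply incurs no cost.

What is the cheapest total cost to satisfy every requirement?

A cheapest plan:
  Fargo–M1: 37 × 10 = 370
  Provo–M1: 22 × 13 = 286
  Provo–M3: 33 × 6 = 198
  Akron–M1: 9 × 12 = 108
  Akron–M2: 4 × 9 = 36
Total = 370 + 286 + 198 + 108 + 36 = 998.

998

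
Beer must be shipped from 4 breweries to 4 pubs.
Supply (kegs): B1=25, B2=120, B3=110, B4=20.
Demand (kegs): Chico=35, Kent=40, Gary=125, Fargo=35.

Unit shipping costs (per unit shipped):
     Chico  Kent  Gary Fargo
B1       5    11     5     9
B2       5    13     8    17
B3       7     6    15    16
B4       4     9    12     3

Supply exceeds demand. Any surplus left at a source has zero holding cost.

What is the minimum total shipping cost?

An optimal shipping plan:
  B1–Gary: 10 × 5 = 50
  B1–Fargo: 15 × 9 = 135
  B2–Chico: 5 × 5 = 25
  B2–Gary: 115 × 8 = 920
  B3–Chico: 30 × 7 = 210
  B3–Kent: 40 × 6 = 240
  B4–Fargo: 20 × 3 = 60
Total = 50 + 135 + 25 + 920 + 210 + 240 + 60 = 1640.
(Supply check: B1 ships 25; B2 ships 120; B3 ships 70; B4 ships 20.)

1640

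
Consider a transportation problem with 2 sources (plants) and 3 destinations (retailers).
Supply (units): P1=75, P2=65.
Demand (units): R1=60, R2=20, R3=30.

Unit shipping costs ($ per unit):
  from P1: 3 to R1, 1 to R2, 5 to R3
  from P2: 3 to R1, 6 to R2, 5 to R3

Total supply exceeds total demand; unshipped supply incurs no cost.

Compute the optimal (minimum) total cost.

350

One minimum-cost allocation:
  P1→R1: 55 units
  P1→R2: 20 units
  P2→R1: 5 units
  P2→R3: 30 units
Total cost = $350.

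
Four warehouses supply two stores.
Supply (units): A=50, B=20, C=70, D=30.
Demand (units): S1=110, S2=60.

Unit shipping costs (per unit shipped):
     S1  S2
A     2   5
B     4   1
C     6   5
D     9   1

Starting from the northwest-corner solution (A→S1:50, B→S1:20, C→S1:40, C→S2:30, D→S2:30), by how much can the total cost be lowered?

40

Current plan cost = 50·2 + 20·4 + 40·6 + 30·5 + 30·1 = 600.
Optimal plan:
  A to S1: 50 units
  B to S2: 20 units
  C to S1: 60 units
  C to S2: 10 units
  D to S2: 30 units
Optimal cost = 560.
Saving = 600 − 560 = 40.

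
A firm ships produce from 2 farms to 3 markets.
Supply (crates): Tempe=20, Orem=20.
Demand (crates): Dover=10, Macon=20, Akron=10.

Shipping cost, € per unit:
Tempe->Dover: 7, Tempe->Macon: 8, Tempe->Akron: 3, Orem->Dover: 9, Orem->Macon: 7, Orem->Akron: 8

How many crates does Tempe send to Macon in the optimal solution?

0

The minimum-cost plan:
  Tempe→Dover: 10 × €7 = €70
  Tempe→Akron: 10 × €3 = €30
  Orem→Macon: 20 × €7 = €140
Total cost = €240.
The route Tempe→Macon is not used.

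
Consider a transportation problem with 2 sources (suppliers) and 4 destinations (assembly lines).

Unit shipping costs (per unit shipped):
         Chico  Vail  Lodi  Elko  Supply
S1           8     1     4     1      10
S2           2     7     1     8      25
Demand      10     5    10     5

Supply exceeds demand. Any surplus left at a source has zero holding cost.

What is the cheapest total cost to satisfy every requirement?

A cheapest plan:
  S1->Vail: 5 × 1 = 5
  S1->Elko: 5 × 1 = 5
  S2->Chico: 10 × 2 = 20
  S2->Lodi: 10 × 1 = 10
Total = 5 + 5 + 20 + 10 = 40.

40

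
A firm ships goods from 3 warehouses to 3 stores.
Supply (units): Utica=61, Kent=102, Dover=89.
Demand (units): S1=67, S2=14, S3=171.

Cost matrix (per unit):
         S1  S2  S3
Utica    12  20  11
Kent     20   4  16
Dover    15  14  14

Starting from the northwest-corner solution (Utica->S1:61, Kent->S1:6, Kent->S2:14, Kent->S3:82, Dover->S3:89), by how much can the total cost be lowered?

18

Current plan cost = 61·12 + 6·20 + 14·4 + 82·16 + 89·14 = 3466.
Optimal plan:
  Utica->S3: 61 × 11 = 671
  Kent->S2: 14 × 4 = 56
  Kent->S3: 88 × 16 = 1408
  Dover->S1: 67 × 15 = 1005
  Dover->S3: 22 × 14 = 308
Optimal cost = 3448.
Saving = 3466 − 3448 = 18.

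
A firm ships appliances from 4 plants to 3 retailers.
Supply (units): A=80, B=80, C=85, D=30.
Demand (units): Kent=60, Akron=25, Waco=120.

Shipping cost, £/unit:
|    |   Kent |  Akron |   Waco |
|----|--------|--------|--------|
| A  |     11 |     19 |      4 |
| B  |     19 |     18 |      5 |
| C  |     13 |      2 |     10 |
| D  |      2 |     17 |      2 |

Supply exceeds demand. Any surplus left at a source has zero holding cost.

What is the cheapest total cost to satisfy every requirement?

One minimum-cost allocation:
  A–Kent: 30 × £11 = £330
  A–Waco: 50 × £4 = £200
  B–Waco: 70 × £5 = £350
  C–Akron: 25 × £2 = £50
  D–Kent: 30 × £2 = £60
Total = 330 + 200 + 350 + 50 + 60 = £990.
(Supply check: A ships 80; B ships 70; C ships 25; D ships 30.)

990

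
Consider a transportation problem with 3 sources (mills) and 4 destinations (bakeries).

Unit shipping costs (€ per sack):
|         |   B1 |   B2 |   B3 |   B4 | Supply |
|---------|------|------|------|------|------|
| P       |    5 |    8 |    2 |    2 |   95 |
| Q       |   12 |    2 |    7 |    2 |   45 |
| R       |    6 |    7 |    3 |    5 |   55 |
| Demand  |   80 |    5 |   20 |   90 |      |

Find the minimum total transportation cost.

One minimum-cost allocation:
  P to B1: 25 sacks
  P to B3: 20 sacks
  P to B4: 50 sacks
  Q to B2: 5 sacks
  Q to B4: 40 sacks
  R to B1: 55 sacks
Total cost = €685.
(Supply check: P ships 95; Q ships 45; R ships 55.)

685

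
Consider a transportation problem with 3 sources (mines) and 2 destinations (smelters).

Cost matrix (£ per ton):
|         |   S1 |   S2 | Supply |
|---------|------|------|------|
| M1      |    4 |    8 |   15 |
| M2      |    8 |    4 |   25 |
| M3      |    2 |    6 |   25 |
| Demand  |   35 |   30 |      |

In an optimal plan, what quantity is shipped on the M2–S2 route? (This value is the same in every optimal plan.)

Solving gives:
  M1→S1: 15 tons
  M2→S2: 25 tons
  M3→S1: 20 tons
  M3→S2: 5 tons
Total cost = £230.
So M2→S2 carries 25 tons.

25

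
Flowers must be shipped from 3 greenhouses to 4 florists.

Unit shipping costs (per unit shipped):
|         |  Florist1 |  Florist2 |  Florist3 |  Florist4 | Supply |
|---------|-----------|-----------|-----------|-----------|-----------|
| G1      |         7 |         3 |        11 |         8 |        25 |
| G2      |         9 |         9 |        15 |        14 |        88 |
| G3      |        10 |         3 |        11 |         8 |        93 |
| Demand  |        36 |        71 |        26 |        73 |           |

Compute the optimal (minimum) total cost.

Optimal allocation:
  G1->Florist2: 25 bunches
  G2->Florist1: 36 bunches
  G2->Florist2: 26 bunches
  G2->Florist3: 26 bunches
  G3->Florist2: 20 bunches
  G3->Florist4: 73 bunches
Total cost = 1667.

1667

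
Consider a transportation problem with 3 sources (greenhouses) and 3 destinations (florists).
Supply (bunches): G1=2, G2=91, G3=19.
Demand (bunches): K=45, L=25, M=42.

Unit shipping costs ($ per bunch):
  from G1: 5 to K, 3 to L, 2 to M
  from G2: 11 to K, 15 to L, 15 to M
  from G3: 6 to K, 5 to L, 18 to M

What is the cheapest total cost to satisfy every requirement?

1284

An optimal shipping plan:
  G1→M: 2 × $2 = $4
  G2→K: 45 × $11 = $495
  G2→L: 6 × $15 = $90
  G2→M: 40 × $15 = $600
  G3→L: 19 × $5 = $95
Total = 4 + 495 + 90 + 600 + 95 = $1284.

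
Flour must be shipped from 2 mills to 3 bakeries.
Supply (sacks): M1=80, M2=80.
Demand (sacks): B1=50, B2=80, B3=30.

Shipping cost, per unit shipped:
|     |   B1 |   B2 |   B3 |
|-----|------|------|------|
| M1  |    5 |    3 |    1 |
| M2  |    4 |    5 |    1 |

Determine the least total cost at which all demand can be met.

An optimal shipping plan:
  M1 to B2: 80 sacks
  M2 to B1: 50 sacks
  M2 to B3: 30 sacks
Total cost = 470.
(Supply check: M1 ships 80; M2 ships 80.)

470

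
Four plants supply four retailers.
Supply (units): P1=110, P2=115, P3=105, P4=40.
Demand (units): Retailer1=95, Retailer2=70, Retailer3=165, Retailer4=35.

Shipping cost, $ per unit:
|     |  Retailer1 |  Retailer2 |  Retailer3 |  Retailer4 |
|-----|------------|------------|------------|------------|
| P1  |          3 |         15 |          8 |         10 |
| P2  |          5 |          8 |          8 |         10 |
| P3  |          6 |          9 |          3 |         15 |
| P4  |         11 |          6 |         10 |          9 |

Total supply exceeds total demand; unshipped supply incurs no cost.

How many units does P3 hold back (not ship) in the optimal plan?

An optimal plan:
  P1 to Retailer1: 95 × $3 = $285
  P1 to Retailer4: 15 × $10 = $150
  P2 to Retailer2: 30 × $8 = $240
  P2 to Retailer3: 60 × $8 = $480
  P2 to Retailer4: 20 × $10 = $200
  P3 to Retailer3: 105 × $3 = $315
  P4 to Retailer2: 40 × $6 = $240
Total cost = $1910.
P3 ships 105 of its 105, leaving 0.

0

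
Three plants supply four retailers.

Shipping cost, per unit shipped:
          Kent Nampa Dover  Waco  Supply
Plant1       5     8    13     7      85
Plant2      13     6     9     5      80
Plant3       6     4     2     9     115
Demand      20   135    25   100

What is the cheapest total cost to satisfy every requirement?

One minimum-cost allocation:
  Plant1–Kent: 20 × 5 = 100
  Plant1–Nampa: 45 × 8 = 360
  Plant1–Waco: 20 × 7 = 140
  Plant2–Waco: 80 × 5 = 400
  Plant3–Nampa: 90 × 4 = 360
  Plant3–Dover: 25 × 2 = 50
Total = 100 + 360 + 140 + 400 + 360 + 50 = 1410.

1410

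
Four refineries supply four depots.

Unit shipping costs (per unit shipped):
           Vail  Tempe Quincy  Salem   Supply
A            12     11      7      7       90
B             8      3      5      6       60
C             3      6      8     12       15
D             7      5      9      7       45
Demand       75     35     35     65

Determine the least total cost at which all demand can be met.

1265

An optimal shipping plan:
  A→Quincy: 25 × 7 = 175
  A→Salem: 65 × 7 = 455
  B→Vail: 15 × 8 = 120
  B→Tempe: 35 × 3 = 105
  B→Quincy: 10 × 5 = 50
  C→Vail: 15 × 3 = 45
  D→Vail: 45 × 7 = 315
Total = 175 + 455 + 120 + 105 + 50 + 45 + 315 = 1265.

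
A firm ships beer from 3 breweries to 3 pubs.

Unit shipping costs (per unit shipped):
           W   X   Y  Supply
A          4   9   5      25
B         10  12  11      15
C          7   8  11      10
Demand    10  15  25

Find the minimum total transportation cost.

A cheapest plan:
  A→Y: 25 kegs
  B→W: 10 kegs
  B→X: 5 kegs
  C→X: 10 kegs
Total cost = 365.

365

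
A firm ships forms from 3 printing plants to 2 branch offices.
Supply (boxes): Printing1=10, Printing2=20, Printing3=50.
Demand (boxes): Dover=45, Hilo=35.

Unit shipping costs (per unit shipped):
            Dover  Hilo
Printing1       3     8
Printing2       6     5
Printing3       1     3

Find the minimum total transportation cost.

An optimal shipping plan:
  Printing1–Dover: 10 × 3 = 30
  Printing2–Hilo: 20 × 5 = 100
  Printing3–Dover: 35 × 1 = 35
  Printing3–Hilo: 15 × 3 = 45
Total = 30 + 100 + 35 + 45 = 210.
(Supply check: Printing1 ships 10; Printing2 ships 20; Printing3 ships 50.)

210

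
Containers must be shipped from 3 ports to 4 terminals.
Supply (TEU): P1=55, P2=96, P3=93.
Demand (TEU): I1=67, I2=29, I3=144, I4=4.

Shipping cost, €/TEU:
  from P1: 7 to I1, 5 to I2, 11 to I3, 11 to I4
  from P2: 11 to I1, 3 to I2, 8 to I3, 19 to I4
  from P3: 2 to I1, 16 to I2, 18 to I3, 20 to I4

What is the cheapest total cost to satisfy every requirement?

1801

A cheapest plan:
  P1–I2: 29 × €5 = €145
  P1–I3: 22 × €11 = €242
  P1–I4: 4 × €11 = €44
  P2–I3: 96 × €8 = €768
  P3–I1: 67 × €2 = €134
  P3–I3: 26 × €18 = €468
Total = 145 + 242 + 44 + 768 + 134 + 468 = €1801.
(Supply check: P1 ships 55; P2 ships 96; P3 ships 93.)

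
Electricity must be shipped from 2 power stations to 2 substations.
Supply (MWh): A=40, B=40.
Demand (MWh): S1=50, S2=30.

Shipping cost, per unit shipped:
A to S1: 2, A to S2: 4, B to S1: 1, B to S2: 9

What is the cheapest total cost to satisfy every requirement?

An optimal shipping plan:
  A→S1: 10 × 2 = 20
  A→S2: 30 × 4 = 120
  B→S1: 40 × 1 = 40
Total = 20 + 120 + 40 = 180.

180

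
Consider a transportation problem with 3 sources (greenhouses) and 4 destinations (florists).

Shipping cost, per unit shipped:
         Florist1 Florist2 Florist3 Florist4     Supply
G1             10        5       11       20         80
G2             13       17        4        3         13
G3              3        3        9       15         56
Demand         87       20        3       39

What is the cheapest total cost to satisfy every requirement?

1170

Optimal allocation:
  G1 to Florist1: 31 × 10 = 310
  G1 to Florist2: 20 × 5 = 100
  G1 to Florist3: 3 × 11 = 33
  G1 to Florist4: 26 × 20 = 520
  G2 to Florist4: 13 × 3 = 39
  G3 to Florist1: 56 × 3 = 168
Total = 310 + 100 + 33 + 520 + 39 + 168 = 1170.
(Supply check: G1 ships 80; G2 ships 13; G3 ships 56.)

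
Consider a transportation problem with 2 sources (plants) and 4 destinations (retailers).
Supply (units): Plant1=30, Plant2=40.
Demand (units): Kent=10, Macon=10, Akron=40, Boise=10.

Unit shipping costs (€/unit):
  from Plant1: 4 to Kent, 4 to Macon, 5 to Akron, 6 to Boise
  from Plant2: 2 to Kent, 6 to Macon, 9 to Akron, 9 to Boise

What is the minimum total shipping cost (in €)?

Optimal allocation:
  Plant1 to Akron: 30 × €5 = €150
  Plant2 to Kent: 10 × €2 = €20
  Plant2 to Macon: 10 × €6 = €60
  Plant2 to Akron: 10 × €9 = €90
  Plant2 to Boise: 10 × €9 = €90
Total = 150 + 20 + 60 + 90 + 90 = €410.

410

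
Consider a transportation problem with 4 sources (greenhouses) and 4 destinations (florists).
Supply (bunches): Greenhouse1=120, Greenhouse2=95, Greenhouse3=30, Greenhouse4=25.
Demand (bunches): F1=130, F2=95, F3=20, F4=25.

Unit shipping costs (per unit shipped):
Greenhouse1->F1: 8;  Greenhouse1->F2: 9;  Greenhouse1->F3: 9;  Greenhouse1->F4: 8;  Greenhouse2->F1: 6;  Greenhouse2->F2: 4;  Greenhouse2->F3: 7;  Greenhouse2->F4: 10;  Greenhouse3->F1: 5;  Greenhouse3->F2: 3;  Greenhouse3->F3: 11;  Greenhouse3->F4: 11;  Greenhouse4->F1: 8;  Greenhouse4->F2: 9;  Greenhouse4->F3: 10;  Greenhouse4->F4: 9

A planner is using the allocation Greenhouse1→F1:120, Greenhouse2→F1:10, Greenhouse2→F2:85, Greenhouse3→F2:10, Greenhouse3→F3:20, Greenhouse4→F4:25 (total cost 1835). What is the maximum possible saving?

125

Current plan cost = 120·8 + 10·6 + 85·4 + 10·3 + 20·11 + 25·9 = 1835.
Optimal plan:
  Greenhouse1→F1: 75 × 8 = 600
  Greenhouse1→F3: 20 × 9 = 180
  Greenhouse1→F4: 25 × 8 = 200
  Greenhouse2→F2: 95 × 4 = 380
  Greenhouse3→F1: 30 × 5 = 150
  Greenhouse4→F1: 25 × 8 = 200
Optimal cost = 1710.
Saving = 1835 − 1710 = 125.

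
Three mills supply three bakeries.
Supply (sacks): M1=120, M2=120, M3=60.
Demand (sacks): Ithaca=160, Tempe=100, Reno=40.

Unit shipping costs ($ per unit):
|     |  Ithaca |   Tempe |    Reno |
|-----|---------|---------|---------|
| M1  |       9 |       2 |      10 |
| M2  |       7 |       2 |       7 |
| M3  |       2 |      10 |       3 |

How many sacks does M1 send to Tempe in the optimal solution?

Solving gives:
  M1–Ithaca: 20 sacks
  M1–Tempe: 100 sacks
  M2–Ithaca: 80 sacks
  M2–Reno: 40 sacks
  M3–Ithaca: 60 sacks
Total cost = $1340.
So M1→Tempe carries 100 sacks.

100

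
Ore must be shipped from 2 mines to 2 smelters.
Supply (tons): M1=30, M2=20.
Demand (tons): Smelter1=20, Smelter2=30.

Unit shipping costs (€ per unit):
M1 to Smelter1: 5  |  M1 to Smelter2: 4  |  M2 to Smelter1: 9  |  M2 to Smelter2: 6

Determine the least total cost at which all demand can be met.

One minimum-cost allocation:
  M1 to Smelter1: 20 tons
  M1 to Smelter2: 10 tons
  M2 to Smelter2: 20 tons
Total cost = €260.

260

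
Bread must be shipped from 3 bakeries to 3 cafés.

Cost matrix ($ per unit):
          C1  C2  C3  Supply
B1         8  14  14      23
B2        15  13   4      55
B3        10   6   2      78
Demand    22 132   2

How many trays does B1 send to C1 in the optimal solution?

22

Solving gives:
  B1->C1: 22 trays
  B1->C2: 1 trays
  B2->C2: 53 trays
  B2->C3: 2 trays
  B3->C2: 78 trays
Total cost = $1355.
So B1→C1 carries 22 trays.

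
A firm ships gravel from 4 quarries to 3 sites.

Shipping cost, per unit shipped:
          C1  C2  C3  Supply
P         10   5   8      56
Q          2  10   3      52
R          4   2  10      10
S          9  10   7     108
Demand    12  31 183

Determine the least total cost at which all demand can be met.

A cheapest plan:
  P–C2: 31 × 5 = 155
  P–C3: 25 × 8 = 200
  Q–C1: 2 × 2 = 4
  Q–C3: 50 × 3 = 150
  R–C1: 10 × 4 = 40
  S–C3: 108 × 7 = 756
Total = 155 + 200 + 4 + 150 + 40 + 756 = 1305.

1305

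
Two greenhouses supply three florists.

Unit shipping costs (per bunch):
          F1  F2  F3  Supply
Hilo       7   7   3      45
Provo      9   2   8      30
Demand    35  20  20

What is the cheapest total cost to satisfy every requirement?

A cheapest plan:
  Hilo->F1: 25 × 7 = 175
  Hilo->F3: 20 × 3 = 60
  Provo->F1: 10 × 9 = 90
  Provo->F2: 20 × 2 = 40
Total = 175 + 60 + 90 + 40 = 365.
(Supply check: Hilo ships 45; Provo ships 30.)

365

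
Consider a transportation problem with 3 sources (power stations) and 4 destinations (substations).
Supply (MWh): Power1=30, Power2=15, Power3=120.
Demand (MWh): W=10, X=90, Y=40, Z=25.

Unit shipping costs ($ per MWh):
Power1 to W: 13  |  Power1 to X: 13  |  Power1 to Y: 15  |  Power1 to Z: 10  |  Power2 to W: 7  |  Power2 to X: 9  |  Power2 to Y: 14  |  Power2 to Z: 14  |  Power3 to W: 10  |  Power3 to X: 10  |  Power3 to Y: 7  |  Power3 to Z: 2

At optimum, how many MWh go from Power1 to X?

30

Solving gives:
  Power1–X: 30 MWh
  Power2–W: 10 MWh
  Power2–X: 5 MWh
  Power3–X: 55 MWh
  Power3–Y: 40 MWh
  Power3–Z: 25 MWh
Total cost = $1385.
So Power1→X carries 30 MWh.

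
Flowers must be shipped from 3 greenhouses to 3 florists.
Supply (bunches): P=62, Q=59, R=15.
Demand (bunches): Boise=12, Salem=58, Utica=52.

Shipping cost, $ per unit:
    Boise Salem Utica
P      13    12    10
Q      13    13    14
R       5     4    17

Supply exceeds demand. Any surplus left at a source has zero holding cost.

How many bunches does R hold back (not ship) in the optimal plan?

An optimal plan:
  P to Salem: 10 × $12 = $120
  P to Utica: 52 × $10 = $520
  Q to Boise: 12 × $13 = $156
  Q to Salem: 33 × $13 = $429
  R to Salem: 15 × $4 = $60
Total cost = $1285.
R ships 15 of its 15, leaving 0.

0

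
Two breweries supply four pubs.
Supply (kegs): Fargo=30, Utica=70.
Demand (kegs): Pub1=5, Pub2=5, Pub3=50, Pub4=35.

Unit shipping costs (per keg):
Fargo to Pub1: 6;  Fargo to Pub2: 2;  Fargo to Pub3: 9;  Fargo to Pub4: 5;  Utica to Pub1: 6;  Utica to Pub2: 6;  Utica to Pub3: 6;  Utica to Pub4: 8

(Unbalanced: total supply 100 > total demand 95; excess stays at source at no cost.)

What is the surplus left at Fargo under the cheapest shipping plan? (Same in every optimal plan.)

0

Minimum-cost shipments:
  Fargo->Pub2: 5 kegs
  Fargo->Pub4: 25 kegs
  Utica->Pub1: 5 kegs
  Utica->Pub3: 50 kegs
  Utica->Pub4: 10 kegs
Total cost = 545.
Fargo ships 30 of its 30, leaving 0.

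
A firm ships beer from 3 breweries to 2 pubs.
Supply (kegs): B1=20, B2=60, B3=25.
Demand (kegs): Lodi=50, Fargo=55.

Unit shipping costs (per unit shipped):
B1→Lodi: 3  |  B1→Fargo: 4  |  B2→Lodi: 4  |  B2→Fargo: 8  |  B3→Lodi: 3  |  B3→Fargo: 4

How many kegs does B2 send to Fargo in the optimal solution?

Solving gives:
  B1→Fargo: 20 × 4 = 80
  B2→Lodi: 50 × 4 = 200
  B2→Fargo: 10 × 8 = 80
  B3→Fargo: 25 × 4 = 100
Total cost = 460.
So B2→Fargo carries 10 kegs.

10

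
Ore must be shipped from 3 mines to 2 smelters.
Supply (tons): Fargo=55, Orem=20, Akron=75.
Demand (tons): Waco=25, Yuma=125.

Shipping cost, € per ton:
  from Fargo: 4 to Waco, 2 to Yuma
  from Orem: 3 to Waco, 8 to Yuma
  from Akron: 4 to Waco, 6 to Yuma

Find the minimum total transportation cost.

One minimum-cost allocation:
  Fargo–Yuma: 55 × €2 = €110
  Orem–Waco: 20 × €3 = €60
  Akron–Waco: 5 × €4 = €20
  Akron–Yuma: 70 × €6 = €420
Total = 110 + 60 + 20 + 420 = €610.

610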